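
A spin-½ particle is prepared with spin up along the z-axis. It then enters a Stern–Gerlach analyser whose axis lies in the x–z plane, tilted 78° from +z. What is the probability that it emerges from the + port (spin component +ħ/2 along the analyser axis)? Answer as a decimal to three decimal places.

0.604

For spin-½, the probability of finding spin-up along an axis at angle θ to the initial spin direction is cos²(θ/2); spin-down is sin²(θ/2).
θ = 78°, so P = cos²(39°) ≈ 0.604.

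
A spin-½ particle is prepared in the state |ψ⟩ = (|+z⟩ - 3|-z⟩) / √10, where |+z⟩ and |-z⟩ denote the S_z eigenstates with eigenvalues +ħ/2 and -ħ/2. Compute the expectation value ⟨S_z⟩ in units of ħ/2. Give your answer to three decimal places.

-0.800

⟨σ_z⟩ = |a|² - |b|² divided by |a|²+|b|², with a, b the |+z⟩, |-z⟩ amplitudes.
= (1 - 9)/10 = -8/10.
⟨S_z⟩ = (ħ/2)·⟨σ_z⟩.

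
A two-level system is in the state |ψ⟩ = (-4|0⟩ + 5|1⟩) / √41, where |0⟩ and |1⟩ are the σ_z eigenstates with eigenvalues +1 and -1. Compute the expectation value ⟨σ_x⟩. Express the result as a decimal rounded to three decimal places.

⟨σ_x⟩ = 2 Re(a* b)/(|a|²+|b|²) with a = -4, b = 5.
a* b = -20, so ⟨σ_x⟩ = -40/41.

-0.976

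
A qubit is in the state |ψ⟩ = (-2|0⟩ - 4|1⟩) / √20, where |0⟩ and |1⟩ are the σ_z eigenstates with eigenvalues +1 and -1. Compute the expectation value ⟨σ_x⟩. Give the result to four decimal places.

0.8000

⟨σ_x⟩ = 2 Re(a* b)/(|a|²+|b|²) with a = -2, b = -4.
a* b = 8, so ⟨σ_x⟩ = 16/20.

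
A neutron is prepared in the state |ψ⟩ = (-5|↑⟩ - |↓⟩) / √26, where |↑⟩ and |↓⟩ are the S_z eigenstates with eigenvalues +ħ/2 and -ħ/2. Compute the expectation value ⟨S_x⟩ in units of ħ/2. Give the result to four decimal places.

⟨σ_x⟩ = 2 Re(a* b)/(|a|²+|b|²) with a = -5, b = -1.
a* b = 5, so ⟨σ_x⟩ = 10/26.
⟨S_x⟩ = (ħ/2)·⟨σ_x⟩.

0.3846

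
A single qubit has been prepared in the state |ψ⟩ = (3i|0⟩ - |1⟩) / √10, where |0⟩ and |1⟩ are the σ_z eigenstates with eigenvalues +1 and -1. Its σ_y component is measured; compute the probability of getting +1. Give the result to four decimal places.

0.8000

|+y⟩ = (|0⟩ + i|1⟩)/√2, so ⟨+y|ψ⟩ = (4i) / (√2·√10).
P = |4i|² / 20 = 16/20.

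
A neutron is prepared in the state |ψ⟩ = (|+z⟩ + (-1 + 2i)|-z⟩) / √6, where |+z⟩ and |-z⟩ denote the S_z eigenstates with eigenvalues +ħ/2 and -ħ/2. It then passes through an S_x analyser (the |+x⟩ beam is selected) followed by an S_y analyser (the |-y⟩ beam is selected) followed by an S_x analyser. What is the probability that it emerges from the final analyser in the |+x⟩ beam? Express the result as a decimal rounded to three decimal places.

First analyser (S_x): P(|+x⟩) = |⟨+x|ψ⟩|² = 4/12.
After stage 1 the state is |+x⟩; P(|-y⟩) = |⟨-y|+x⟩|² = 1/2.
After stage 2 the state is |-y⟩; P(|+x⟩) = |⟨+x|-y⟩|² = 1/2.
Joint probability = 4/12 × 1/2 × 1/2 = 0.083.

0.083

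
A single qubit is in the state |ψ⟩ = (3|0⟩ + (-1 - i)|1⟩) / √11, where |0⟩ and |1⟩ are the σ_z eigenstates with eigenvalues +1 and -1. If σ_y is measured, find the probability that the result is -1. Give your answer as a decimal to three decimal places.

|-y⟩ = (|0⟩ - i|1⟩)/√2, so ⟨-y|ψ⟩ = (4 - i) / (√2·√11).
P = |4 - i|² / 22 = 17/22.

0.773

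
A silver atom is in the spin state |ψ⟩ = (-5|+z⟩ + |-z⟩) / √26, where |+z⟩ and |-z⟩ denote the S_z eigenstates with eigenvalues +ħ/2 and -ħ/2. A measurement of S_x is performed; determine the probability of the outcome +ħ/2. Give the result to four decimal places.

0.3077

|+x⟩ = (|+z⟩ + |-z⟩)/√2, so ⟨+x|ψ⟩ = (-4) / (√2·√26).
P = |-4|² / 52 = 16/52.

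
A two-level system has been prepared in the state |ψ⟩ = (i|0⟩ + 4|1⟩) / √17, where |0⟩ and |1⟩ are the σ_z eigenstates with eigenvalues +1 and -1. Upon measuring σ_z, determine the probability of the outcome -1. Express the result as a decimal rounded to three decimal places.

The -1 outcome corresponds to |1⟩. Its amplitude in |ψ⟩ is 4/√17.
P = |4|² / 17 = 16/17.

0.941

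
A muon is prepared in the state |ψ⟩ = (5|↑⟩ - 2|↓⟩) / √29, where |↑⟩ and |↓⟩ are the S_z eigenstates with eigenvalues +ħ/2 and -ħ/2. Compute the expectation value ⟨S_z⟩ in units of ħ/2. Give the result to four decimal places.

⟨σ_z⟩ = |a|² - |b|² divided by |a|²+|b|², with a, b the |↑⟩, |↓⟩ amplitudes.
= (25 - 4)/29 = 21/29.
⟨S_z⟩ = (ħ/2)·⟨σ_z⟩.

0.7241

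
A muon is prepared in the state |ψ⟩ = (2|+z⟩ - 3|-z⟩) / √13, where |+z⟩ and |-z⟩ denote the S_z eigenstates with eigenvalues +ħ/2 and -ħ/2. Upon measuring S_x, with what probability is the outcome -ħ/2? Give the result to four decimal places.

|-x⟩ = (|+z⟩ - |-z⟩)/√2, so ⟨-x|ψ⟩ = (5) / (√2·√13).
P = |5|² / 26 = 25/26.

0.9615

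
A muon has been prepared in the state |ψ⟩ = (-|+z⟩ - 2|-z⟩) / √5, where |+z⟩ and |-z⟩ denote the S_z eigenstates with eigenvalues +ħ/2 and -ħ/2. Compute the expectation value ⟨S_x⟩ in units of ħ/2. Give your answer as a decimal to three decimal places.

0.800

⟨σ_x⟩ = 2 Re(a* b)/(|a|²+|b|²) with a = -1, b = -2.
a* b = 2, so ⟨σ_x⟩ = 4/5.
⟨S_x⟩ = (ħ/2)·⟨σ_x⟩.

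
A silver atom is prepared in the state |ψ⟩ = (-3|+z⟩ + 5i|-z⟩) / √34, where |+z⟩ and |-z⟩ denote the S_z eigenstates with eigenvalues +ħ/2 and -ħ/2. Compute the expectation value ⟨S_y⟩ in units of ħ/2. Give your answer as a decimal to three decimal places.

-0.882

⟨σ_y⟩ = 2 Im(a* b)/(|a|²+|b|²) with a = -3, b = 5i.
a* b = -15i, so ⟨σ_y⟩ = -30/34.
⟨S_y⟩ = (ħ/2)·⟨σ_y⟩.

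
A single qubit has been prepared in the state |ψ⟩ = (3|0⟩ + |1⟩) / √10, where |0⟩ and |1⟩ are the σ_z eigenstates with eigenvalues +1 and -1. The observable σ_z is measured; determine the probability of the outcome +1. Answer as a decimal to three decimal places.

0.900

The +1 outcome corresponds to |0⟩. Its amplitude in |ψ⟩ is 3/√10.
P = |3|² / 10 = 9/10.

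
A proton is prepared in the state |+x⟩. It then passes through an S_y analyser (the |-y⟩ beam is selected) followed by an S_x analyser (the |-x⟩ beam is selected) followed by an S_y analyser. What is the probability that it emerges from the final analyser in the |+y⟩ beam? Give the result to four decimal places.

0.1250

First analyser (S_y): from |+x⟩, P(|-y⟩) = 1/2.
After stage 1 the state is |-y⟩; P(|-x⟩) = |⟨-x|-y⟩|² = 1/2.
After stage 2 the state is |-x⟩; P(|+y⟩) = |⟨+y|-x⟩|² = 1/2.
Joint probability = 1/2 × 1/2 × 1/2 = 0.1250.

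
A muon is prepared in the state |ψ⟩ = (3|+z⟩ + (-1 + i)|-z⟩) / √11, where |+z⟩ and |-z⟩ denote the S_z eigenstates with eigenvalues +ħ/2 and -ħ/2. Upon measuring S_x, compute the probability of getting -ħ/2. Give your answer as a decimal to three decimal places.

0.773

|-x⟩ = (|+z⟩ - |-z⟩)/√2, so ⟨-x|ψ⟩ = (4 - i) / (√2·√11).
P = |4 - i|² / 22 = 17/22.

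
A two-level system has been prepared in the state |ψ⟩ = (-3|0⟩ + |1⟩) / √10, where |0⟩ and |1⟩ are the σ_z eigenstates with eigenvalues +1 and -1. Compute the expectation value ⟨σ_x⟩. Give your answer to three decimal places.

⟨σ_x⟩ = 2 Re(a* b)/(|a|²+|b|²) with a = -3, b = 1.
a* b = -3, so ⟨σ_x⟩ = -6/10.

-0.600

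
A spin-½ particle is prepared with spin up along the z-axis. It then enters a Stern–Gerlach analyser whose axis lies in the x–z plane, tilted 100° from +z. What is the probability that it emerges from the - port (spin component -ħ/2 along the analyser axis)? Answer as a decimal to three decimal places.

For spin-½, the probability of finding spin-up along an axis at angle θ to the initial spin direction is cos²(θ/2); spin-down is sin²(θ/2).
θ = 100°, so P = sin²(50°) ≈ 0.587.

0.587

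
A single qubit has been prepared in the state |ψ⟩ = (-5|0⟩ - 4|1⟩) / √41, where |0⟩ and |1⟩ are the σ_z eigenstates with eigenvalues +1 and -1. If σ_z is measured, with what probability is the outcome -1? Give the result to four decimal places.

The -1 outcome corresponds to |1⟩. Its amplitude in |ψ⟩ is -4/√41.
P = |-4|² / 41 = 16/41.

0.3902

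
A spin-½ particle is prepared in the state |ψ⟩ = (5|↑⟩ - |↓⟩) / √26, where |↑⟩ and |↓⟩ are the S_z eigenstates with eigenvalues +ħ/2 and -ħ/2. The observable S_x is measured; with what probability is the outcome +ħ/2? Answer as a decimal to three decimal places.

0.308

|+x⟩ = (|↑⟩ + |↓⟩)/√2, so ⟨+x|ψ⟩ = (4) / (√2·√26).
P = |4|² / 52 = 16/52.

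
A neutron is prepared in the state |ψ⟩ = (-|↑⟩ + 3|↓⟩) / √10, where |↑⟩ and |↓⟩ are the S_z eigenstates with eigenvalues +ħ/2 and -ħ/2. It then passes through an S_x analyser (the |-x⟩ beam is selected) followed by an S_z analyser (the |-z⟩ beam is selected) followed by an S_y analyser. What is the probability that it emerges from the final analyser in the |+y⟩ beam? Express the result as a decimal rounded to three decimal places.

0.200

First analyser (S_x): P(|-x⟩) = |⟨-x|ψ⟩|² = 16/20.
After stage 1 the state is |-x⟩; P(|-z⟩) = |⟨-z|-x⟩|² = 1/2.
After stage 2 the state is |-z⟩; P(|+y⟩) = |⟨+y|-z⟩|² = 1/2.
Joint probability = 16/20 × 1/2 × 1/2 = 0.200.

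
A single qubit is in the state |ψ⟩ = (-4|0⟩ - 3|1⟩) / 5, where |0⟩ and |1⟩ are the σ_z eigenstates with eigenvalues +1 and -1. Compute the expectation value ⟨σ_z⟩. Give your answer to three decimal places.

⟨σ_z⟩ = |a|² - |b|² divided by |a|²+|b|², with a, b the |0⟩, |1⟩ amplitudes.
= (16 - 9)/25 = 7/25.

0.280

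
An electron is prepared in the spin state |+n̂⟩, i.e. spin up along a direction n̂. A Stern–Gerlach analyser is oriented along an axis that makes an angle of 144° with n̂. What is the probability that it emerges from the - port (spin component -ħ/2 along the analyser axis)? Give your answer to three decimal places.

For spin-½, the probability of finding spin-up along an axis at angle θ to the initial spin direction is cos²(θ/2); spin-down is sin²(θ/2).
θ = 144°, so P = sin²(72°) ≈ 0.905.

0.905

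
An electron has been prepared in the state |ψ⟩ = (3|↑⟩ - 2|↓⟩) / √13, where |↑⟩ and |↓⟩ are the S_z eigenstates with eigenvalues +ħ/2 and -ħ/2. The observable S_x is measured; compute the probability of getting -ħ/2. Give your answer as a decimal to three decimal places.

0.962

|-x⟩ = (|↑⟩ - |↓⟩)/√2, so ⟨-x|ψ⟩ = (5) / (√2·√13).
P = |5|² / 26 = 25/26.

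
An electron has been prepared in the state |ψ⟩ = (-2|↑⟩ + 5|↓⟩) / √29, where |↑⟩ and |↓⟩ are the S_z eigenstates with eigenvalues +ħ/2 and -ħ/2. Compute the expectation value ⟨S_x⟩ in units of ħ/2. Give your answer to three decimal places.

⟨σ_x⟩ = 2 Re(a* b)/(|a|²+|b|²) with a = -2, b = 5.
a* b = -10, so ⟨σ_x⟩ = -20/29.
⟨S_x⟩ = (ħ/2)·⟨σ_x⟩.

-0.690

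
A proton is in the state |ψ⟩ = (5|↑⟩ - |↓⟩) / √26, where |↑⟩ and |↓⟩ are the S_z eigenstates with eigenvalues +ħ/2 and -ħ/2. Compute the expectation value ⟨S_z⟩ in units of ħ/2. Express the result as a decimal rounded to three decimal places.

0.923

⟨σ_z⟩ = |a|² - |b|² divided by |a|²+|b|², with a, b the |↑⟩, |↓⟩ amplitudes.
= (25 - 1)/26 = 24/26.
⟨S_z⟩ = (ħ/2)·⟨σ_z⟩.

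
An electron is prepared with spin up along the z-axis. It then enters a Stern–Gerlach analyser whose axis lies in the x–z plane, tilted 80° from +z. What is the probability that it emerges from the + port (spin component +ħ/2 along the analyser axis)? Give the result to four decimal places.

0.5868

For spin-½, the probability of finding spin-up along an axis at angle θ to the initial spin direction is cos²(θ/2); spin-down is sin²(θ/2).
θ = 80°, so P = cos²(40°) ≈ 0.5868.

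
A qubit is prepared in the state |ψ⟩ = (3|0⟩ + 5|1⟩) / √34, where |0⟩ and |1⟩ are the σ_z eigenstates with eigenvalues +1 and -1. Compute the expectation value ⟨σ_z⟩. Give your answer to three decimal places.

-0.471

⟨σ_z⟩ = |a|² - |b|² divided by |a|²+|b|², with a, b the |0⟩, |1⟩ amplitudes.
= (9 - 25)/34 = -16/34.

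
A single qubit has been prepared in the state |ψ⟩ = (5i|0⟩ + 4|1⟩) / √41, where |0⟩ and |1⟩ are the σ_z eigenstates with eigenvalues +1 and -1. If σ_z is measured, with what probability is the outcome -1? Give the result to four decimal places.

0.3902

The -1 outcome corresponds to |1⟩. Its amplitude in |ψ⟩ is 4/√41.
P = |4|² / 41 = 16/41.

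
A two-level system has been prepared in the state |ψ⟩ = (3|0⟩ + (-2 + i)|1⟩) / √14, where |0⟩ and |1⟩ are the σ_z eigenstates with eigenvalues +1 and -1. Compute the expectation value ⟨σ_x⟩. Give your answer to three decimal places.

-0.857

⟨σ_x⟩ = 2 Re(a* b)/(|a|²+|b|²) with a = 3, b = (-2 + i).
a* b = (-6 + 3i), so ⟨σ_x⟩ = -12/14.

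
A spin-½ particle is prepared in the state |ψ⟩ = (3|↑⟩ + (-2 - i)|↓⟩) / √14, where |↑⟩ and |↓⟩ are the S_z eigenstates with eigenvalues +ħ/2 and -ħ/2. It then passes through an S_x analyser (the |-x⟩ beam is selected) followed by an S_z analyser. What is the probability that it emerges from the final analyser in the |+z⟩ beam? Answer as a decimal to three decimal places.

First analyser (S_x): P(|-x⟩) = |⟨-x|ψ⟩|² = 26/28.
After stage 1 the state is |-x⟩; P(|+z⟩) = |⟨+z|-x⟩|² = 1/2.
Joint probability = 26/28 × 1/2 = 0.464.

0.464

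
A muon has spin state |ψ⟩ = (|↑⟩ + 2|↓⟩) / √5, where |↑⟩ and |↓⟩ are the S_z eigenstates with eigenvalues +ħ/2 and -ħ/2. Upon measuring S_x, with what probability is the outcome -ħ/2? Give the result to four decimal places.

|-x⟩ = (|↑⟩ - |↓⟩)/√2, so ⟨-x|ψ⟩ = (-1) / (√2·√5).
P = |-1|² / 10 = 1/10.

0.1000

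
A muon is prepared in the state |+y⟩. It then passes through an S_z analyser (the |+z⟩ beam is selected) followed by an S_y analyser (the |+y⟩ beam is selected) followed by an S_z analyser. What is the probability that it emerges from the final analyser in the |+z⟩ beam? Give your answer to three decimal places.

First analyser (S_z): from |+y⟩, P(|+z⟩) = 1/2.
After stage 1 the state is |+z⟩; P(|+y⟩) = |⟨+y|+z⟩|² = 1/2.
After stage 2 the state is |+y⟩; P(|+z⟩) = |⟨+z|+y⟩|² = 1/2.
Joint probability = 1/2 × 1/2 × 1/2 = 0.125.

0.125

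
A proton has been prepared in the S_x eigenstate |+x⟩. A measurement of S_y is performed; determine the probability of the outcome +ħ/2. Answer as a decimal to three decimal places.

0.500

In the S_z basis, |+x⟩ = (|+z⟩ + |-z⟩)/√2 and |+y⟩ = (|+z⟩ + i|-z⟩)/√2.
|⟨+y|+x⟩|² = 1/2.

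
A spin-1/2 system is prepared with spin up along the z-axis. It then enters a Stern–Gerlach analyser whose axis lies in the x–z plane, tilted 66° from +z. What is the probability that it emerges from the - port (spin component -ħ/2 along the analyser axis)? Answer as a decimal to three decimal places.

For spin-½, the probability of finding spin-up along an axis at angle θ to the initial spin direction is cos²(θ/2); spin-down is sin²(θ/2).
θ = 66°, so P = sin²(33°) ≈ 0.297.

0.297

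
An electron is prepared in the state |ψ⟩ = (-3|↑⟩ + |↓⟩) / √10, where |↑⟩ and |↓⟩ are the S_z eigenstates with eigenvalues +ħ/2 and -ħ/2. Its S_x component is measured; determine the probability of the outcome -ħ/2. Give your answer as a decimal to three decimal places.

0.800

|-x⟩ = (|↑⟩ - |↓⟩)/√2, so ⟨-x|ψ⟩ = (-4) / (√2·√10).
P = |-4|² / 20 = 16/20.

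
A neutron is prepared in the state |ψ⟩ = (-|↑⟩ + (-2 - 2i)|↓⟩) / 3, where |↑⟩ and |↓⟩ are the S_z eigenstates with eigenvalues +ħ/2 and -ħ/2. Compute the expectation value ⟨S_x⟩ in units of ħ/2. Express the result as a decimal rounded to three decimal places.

⟨σ_x⟩ = 2 Re(a* b)/(|a|²+|b|²) with a = -1, b = (-2 - 2i).
a* b = (2 + 2i), so ⟨σ_x⟩ = 4/9.
⟨S_x⟩ = (ħ/2)·⟨σ_x⟩.

0.444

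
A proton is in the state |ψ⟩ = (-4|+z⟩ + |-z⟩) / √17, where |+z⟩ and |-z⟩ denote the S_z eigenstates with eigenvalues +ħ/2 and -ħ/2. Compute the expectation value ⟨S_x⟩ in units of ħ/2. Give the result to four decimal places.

-0.4706

⟨σ_x⟩ = 2 Re(a* b)/(|a|²+|b|²) with a = -4, b = 1.
a* b = -4, so ⟨σ_x⟩ = -8/17.
⟨S_x⟩ = (ħ/2)·⟨σ_x⟩.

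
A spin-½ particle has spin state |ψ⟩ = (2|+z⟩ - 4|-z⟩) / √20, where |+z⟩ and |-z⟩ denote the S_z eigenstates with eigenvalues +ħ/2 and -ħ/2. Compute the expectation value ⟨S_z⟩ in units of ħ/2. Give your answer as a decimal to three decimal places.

-0.600

⟨σ_z⟩ = |a|² - |b|² divided by |a|²+|b|², with a, b the |+z⟩, |-z⟩ amplitudes.
= (4 - 16)/20 = -12/20.
⟨S_z⟩ = (ħ/2)·⟨σ_z⟩.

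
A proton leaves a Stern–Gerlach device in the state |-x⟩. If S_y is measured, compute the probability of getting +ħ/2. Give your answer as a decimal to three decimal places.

In the S_z basis, |-x⟩ = (|↑⟩ - |↓⟩)/√2 and |+y⟩ = (|↑⟩ + i|↓⟩)/√2.
|⟨+y|-x⟩|² = 1/2.

0.500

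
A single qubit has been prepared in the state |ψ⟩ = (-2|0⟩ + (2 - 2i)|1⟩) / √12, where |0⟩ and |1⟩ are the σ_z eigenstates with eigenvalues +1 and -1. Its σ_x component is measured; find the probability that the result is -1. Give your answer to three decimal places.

0.833

|-x⟩ = (|0⟩ - |1⟩)/√2, so ⟨-x|ψ⟩ = (-4 + 2i) / (√2·√12).
P = |-4 + 2i|² / 24 = 20/24.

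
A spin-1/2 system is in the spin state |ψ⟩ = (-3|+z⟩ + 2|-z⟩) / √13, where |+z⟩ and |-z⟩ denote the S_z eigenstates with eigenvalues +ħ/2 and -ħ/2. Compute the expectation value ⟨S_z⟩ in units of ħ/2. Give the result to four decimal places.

0.3846

⟨σ_z⟩ = |a|² - |b|² divided by |a|²+|b|², with a, b the |+z⟩, |-z⟩ amplitudes.
= (9 - 4)/13 = 5/13.
⟨S_z⟩ = (ħ/2)·⟨σ_z⟩.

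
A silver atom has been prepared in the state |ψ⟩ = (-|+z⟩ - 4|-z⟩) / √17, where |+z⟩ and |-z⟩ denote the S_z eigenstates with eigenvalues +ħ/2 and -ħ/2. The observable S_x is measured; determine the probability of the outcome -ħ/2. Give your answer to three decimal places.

0.265

|-x⟩ = (|+z⟩ - |-z⟩)/√2, so ⟨-x|ψ⟩ = (3) / (√2·√17).
P = |3|² / 34 = 9/34.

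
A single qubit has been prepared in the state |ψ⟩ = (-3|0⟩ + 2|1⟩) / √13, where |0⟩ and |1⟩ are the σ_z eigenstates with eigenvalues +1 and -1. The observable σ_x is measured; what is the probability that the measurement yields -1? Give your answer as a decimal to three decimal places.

0.962

|-x⟩ = (|0⟩ - |1⟩)/√2, so ⟨-x|ψ⟩ = (-5) / (√2·√13).
P = |-5|² / 26 = 25/26.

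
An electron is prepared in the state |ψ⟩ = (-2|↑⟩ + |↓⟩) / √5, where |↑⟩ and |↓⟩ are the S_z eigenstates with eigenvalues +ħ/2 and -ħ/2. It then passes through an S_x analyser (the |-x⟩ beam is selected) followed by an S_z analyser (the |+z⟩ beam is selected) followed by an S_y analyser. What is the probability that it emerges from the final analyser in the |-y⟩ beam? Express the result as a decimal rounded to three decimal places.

0.225

First analyser (S_x): P(|-x⟩) = |⟨-x|ψ⟩|² = 9/10.
After stage 1 the state is |-x⟩; P(|+z⟩) = |⟨+z|-x⟩|² = 1/2.
After stage 2 the state is |+z⟩; P(|-y⟩) = |⟨-y|+z⟩|² = 1/2.
Joint probability = 9/10 × 1/2 × 1/2 = 0.225.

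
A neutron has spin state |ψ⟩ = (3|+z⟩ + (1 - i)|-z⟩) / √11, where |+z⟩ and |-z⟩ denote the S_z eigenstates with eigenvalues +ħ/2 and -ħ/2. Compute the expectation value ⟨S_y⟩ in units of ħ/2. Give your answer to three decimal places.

⟨σ_y⟩ = 2 Im(a* b)/(|a|²+|b|²) with a = 3, b = (1 - i).
a* b = (3 - 3i), so ⟨σ_y⟩ = -6/11.
⟨S_y⟩ = (ħ/2)·⟨σ_y⟩.

-0.545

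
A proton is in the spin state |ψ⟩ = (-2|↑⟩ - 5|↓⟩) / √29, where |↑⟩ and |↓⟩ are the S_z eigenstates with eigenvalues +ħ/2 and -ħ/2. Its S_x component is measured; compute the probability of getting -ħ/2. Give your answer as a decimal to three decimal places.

0.155

|-x⟩ = (|↑⟩ - |↓⟩)/√2, so ⟨-x|ψ⟩ = (3) / (√2·√29).
P = |3|² / 58 = 9/58.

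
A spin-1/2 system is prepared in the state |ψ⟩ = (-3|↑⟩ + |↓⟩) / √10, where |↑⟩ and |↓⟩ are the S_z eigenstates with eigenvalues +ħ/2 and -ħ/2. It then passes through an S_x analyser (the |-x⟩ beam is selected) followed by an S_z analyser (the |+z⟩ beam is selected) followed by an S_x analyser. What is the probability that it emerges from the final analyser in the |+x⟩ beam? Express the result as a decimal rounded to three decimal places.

First analyser (S_x): P(|-x⟩) = |⟨-x|ψ⟩|² = 16/20.
After stage 1 the state is |-x⟩; P(|+z⟩) = |⟨+z|-x⟩|² = 1/2.
After stage 2 the state is |+z⟩; P(|+x⟩) = |⟨+x|+z⟩|² = 1/2.
Joint probability = 16/20 × 1/2 × 1/2 = 0.200.

0.200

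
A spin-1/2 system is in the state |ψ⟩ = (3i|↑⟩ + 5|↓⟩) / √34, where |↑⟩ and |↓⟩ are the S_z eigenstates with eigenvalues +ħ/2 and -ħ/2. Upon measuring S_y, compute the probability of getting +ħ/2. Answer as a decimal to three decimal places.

0.059

|+y⟩ = (|↑⟩ + i|↓⟩)/√2, so ⟨+y|ψ⟩ = (-2i) / (√2·√34).
P = |-2i|² / 68 = 4/68.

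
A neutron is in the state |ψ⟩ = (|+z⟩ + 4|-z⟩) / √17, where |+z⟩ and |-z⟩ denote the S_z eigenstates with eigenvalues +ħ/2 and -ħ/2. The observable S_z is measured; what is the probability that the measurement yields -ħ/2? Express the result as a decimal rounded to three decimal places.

0.941

The -ħ/2 outcome corresponds to |-z⟩. Its amplitude in |ψ⟩ is 4/√17.
P = |4|² / 17 = 16/17.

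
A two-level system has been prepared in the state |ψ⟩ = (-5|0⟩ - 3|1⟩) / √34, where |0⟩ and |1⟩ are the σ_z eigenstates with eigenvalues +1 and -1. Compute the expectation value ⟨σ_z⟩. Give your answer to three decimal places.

0.471

⟨σ_z⟩ = |a|² - |b|² divided by |a|²+|b|², with a, b the |0⟩, |1⟩ amplitudes.
= (25 - 9)/34 = 16/34.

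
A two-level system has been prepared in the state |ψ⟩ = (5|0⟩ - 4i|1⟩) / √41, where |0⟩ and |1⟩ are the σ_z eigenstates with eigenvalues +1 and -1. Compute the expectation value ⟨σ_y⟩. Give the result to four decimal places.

⟨σ_y⟩ = 2 Im(a* b)/(|a|²+|b|²) with a = 5, b = -4i.
a* b = -20i, so ⟨σ_y⟩ = -40/41.

-0.9756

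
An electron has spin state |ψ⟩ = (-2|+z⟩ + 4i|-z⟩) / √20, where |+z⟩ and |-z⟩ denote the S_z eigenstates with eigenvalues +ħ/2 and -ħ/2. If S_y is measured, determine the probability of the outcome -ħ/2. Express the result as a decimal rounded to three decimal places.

0.900

|-y⟩ = (|+z⟩ - i|-z⟩)/√2, so ⟨-y|ψ⟩ = (-6) / (√2·√20).
P = |-6|² / 40 = 36/40.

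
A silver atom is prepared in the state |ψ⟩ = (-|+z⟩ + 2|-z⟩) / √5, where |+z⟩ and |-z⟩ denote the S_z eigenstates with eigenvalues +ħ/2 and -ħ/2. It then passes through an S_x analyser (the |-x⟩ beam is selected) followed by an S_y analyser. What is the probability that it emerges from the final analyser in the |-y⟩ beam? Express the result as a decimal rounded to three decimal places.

First analyser (S_x): P(|-x⟩) = |⟨-x|ψ⟩|² = 9/10.
After stage 1 the state is |-x⟩; P(|-y⟩) = |⟨-y|-x⟩|² = 1/2.
Joint probability = 9/10 × 1/2 = 0.450.

0.450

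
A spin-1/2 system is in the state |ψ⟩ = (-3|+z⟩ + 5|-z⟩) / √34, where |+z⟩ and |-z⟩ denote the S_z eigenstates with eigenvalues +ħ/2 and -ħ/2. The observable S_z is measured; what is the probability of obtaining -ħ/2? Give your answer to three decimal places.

The -ħ/2 outcome corresponds to |-z⟩. Its amplitude in |ψ⟩ is 5/√34.
P = |5|² / 34 = 25/34.

0.735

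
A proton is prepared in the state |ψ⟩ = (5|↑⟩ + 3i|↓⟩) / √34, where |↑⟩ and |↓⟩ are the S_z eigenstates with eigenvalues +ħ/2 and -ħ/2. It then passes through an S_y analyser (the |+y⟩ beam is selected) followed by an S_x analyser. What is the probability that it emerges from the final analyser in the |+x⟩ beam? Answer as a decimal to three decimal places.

First analyser (S_y): P(|+y⟩) = |⟨+y|ψ⟩|² = 64/68.
After stage 1 the state is |+y⟩; P(|+x⟩) = |⟨+x|+y⟩|² = 1/2.
Joint probability = 64/68 × 1/2 = 0.471.

0.471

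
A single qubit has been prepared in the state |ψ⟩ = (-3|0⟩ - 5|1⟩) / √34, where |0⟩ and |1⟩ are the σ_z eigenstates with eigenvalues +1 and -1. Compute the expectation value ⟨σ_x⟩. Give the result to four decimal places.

0.8824

⟨σ_x⟩ = 2 Re(a* b)/(|a|²+|b|²) with a = -3, b = -5.
a* b = 15, so ⟨σ_x⟩ = 30/34.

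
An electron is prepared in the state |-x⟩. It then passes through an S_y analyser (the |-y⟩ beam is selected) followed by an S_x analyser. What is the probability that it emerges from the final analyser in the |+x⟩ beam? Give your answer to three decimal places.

First analyser (S_y): from |-x⟩, P(|-y⟩) = 1/2.
After stage 1 the state is |-y⟩; P(|+x⟩) = |⟨+x|-y⟩|² = 1/2.
Joint probability = 1/2 × 1/2 = 0.250.

0.250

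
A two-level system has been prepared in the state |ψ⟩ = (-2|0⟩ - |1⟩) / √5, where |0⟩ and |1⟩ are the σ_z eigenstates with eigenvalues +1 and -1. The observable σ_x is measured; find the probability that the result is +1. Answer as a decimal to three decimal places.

0.900

|+x⟩ = (|0⟩ + |1⟩)/√2, so ⟨+x|ψ⟩ = (-3) / (√2·√5).
P = |-3|² / 10 = 9/10.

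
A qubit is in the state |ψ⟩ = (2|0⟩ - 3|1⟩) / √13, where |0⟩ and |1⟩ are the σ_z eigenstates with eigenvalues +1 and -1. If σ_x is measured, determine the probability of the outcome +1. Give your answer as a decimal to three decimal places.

0.038

|+x⟩ = (|0⟩ + |1⟩)/√2, so ⟨+x|ψ⟩ = (-1) / (√2·√13).
P = |-1|² / 26 = 1/26.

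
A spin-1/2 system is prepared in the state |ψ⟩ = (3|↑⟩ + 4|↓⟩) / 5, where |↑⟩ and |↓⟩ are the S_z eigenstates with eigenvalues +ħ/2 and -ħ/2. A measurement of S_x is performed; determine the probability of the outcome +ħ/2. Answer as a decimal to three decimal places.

0.980

|+x⟩ = (|↑⟩ + |↓⟩)/√2, so ⟨+x|ψ⟩ = (7) / (√2·5).
P = |7|² / 50 = 49/50.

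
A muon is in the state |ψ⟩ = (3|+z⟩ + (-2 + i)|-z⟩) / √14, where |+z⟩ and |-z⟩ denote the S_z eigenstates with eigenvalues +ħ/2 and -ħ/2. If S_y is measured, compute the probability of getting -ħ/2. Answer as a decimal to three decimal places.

0.286

|-y⟩ = (|+z⟩ - i|-z⟩)/√2, so ⟨-y|ψ⟩ = (2 - 2i) / (√2·√14).
P = |2 - 2i|² / 28 = 8/28.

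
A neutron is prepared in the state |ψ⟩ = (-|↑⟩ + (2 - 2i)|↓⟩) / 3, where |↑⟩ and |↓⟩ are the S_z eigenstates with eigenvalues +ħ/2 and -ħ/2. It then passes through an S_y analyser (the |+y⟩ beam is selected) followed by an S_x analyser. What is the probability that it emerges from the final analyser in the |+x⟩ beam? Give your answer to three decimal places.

0.361

First analyser (S_y): P(|+y⟩) = |⟨+y|ψ⟩|² = 13/18.
After stage 1 the state is |+y⟩; P(|+x⟩) = |⟨+x|+y⟩|² = 1/2.
Joint probability = 13/18 × 1/2 = 0.361.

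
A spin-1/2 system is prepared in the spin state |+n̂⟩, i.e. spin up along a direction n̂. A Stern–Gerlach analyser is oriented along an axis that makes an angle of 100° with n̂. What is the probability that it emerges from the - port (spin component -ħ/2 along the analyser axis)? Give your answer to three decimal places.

0.587

For spin-½, the probability of finding spin-up along an axis at angle θ to the initial spin direction is cos²(θ/2); spin-down is sin²(θ/2).
θ = 100°, so P = sin²(50°) ≈ 0.587.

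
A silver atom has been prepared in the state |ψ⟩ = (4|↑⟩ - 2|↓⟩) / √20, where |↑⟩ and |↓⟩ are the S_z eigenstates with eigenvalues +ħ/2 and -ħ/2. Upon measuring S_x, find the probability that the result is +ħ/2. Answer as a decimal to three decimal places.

|+x⟩ = (|↑⟩ + |↓⟩)/√2, so ⟨+x|ψ⟩ = (2) / (√2·√20).
P = |2|² / 40 = 4/40.

0.100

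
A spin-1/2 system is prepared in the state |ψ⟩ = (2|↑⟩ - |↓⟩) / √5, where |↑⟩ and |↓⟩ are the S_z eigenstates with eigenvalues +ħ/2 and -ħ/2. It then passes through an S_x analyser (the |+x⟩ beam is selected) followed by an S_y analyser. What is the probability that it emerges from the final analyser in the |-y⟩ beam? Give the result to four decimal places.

0.0500

First analyser (S_x): P(|+x⟩) = |⟨+x|ψ⟩|² = 1/10.
After stage 1 the state is |+x⟩; P(|-y⟩) = |⟨-y|+x⟩|² = 1/2.
Joint probability = 1/10 × 1/2 = 0.0500.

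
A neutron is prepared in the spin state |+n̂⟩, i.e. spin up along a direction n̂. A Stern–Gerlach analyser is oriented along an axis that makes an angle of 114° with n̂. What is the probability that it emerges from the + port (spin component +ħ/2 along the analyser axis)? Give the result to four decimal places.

0.2966

For spin-½, the probability of finding spin-up along an axis at angle θ to the initial spin direction is cos²(θ/2); spin-down is sin²(θ/2).
θ = 114°, so P = cos²(57°) ≈ 0.2966.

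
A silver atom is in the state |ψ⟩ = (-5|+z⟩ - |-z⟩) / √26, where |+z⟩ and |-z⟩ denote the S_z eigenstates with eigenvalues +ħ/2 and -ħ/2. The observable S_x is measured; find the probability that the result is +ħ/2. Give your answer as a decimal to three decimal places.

|+x⟩ = (|+z⟩ + |-z⟩)/√2, so ⟨+x|ψ⟩ = (-6) / (√2·√26).
P = |-6|² / 52 = 36/52.

0.692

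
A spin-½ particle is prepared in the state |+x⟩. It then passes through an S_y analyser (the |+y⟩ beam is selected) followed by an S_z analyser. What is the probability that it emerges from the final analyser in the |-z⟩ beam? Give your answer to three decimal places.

0.250

First analyser (S_y): from |+x⟩, P(|+y⟩) = 1/2.
After stage 1 the state is |+y⟩; P(|-z⟩) = |⟨-z|+y⟩|² = 1/2.
Joint probability = 1/2 × 1/2 = 0.250.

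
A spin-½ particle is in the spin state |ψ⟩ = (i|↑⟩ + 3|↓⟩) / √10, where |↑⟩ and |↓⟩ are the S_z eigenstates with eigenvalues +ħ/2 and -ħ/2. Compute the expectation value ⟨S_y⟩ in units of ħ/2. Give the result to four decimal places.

-0.6000

⟨σ_y⟩ = 2 Im(a* b)/(|a|²+|b|²) with a = i, b = 3.
a* b = -3i, so ⟨σ_y⟩ = -6/10.
⟨S_y⟩ = (ħ/2)·⟨σ_y⟩.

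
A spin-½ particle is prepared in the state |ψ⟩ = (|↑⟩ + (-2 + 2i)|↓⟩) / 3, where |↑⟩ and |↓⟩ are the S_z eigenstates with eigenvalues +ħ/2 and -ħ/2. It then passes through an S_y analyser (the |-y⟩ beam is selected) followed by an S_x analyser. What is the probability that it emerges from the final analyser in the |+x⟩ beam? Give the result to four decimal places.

First analyser (S_y): P(|-y⟩) = |⟨-y|ψ⟩|² = 5/18.
After stage 1 the state is |-y⟩; P(|+x⟩) = |⟨+x|-y⟩|² = 1/2.
Joint probability = 5/18 × 1/2 = 0.1389.

0.1389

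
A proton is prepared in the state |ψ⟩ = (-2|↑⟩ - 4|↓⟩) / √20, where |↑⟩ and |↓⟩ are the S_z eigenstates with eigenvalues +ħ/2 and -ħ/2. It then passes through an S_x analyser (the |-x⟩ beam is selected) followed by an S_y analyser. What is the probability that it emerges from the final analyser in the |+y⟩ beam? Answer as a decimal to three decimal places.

First analyser (S_x): P(|-x⟩) = |⟨-x|ψ⟩|² = 4/40.
After stage 1 the state is |-x⟩; P(|+y⟩) = |⟨+y|-x⟩|² = 1/2.
Joint probability = 4/40 × 1/2 = 0.050.

0.050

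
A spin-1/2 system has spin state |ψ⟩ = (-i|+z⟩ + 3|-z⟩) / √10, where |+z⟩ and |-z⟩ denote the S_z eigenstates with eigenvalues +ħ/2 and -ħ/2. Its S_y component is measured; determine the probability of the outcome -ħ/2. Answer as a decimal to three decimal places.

0.200

|-y⟩ = (|+z⟩ - i|-z⟩)/√2, so ⟨-y|ψ⟩ = (2i) / (√2·√10).
P = |2i|² / 20 = 4/20.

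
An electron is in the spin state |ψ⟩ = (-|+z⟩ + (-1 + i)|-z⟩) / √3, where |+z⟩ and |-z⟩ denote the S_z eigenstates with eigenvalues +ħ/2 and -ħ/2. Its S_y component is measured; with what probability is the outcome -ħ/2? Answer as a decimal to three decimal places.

|-y⟩ = (|+z⟩ - i|-z⟩)/√2, so ⟨-y|ψ⟩ = (-2 - i) / (√2·√3).
P = |-2 - i|² / 6 = 5/6.

0.833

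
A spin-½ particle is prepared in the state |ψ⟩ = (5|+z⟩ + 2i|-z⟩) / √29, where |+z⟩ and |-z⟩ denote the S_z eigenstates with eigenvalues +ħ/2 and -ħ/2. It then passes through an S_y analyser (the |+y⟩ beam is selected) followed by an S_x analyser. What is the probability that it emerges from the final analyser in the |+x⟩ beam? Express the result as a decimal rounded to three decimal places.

First analyser (S_y): P(|+y⟩) = |⟨+y|ψ⟩|² = 49/58.
After stage 1 the state is |+y⟩; P(|+x⟩) = |⟨+x|+y⟩|² = 1/2.
Joint probability = 49/58 × 1/2 = 0.422.

0.422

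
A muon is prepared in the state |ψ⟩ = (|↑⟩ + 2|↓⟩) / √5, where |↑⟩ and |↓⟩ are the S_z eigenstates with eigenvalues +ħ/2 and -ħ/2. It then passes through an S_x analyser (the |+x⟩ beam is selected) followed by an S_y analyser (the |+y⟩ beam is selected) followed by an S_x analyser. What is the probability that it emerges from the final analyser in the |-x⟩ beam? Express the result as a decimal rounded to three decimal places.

First analyser (S_x): P(|+x⟩) = |⟨+x|ψ⟩|² = 9/10.
After stage 1 the state is |+x⟩; P(|+y⟩) = |⟨+y|+x⟩|² = 1/2.
After stage 2 the state is |+y⟩; P(|-x⟩) = |⟨-x|+y⟩|² = 1/2.
Joint probability = 9/10 × 1/2 × 1/2 = 0.225.

0.225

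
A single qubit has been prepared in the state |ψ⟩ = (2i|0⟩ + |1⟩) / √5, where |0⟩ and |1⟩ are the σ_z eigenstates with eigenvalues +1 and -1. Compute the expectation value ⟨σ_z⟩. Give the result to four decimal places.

⟨σ_z⟩ = |a|² - |b|² divided by |a|²+|b|², with a, b the |0⟩, |1⟩ amplitudes.
= (4 - 1)/5 = 3/5.

0.6000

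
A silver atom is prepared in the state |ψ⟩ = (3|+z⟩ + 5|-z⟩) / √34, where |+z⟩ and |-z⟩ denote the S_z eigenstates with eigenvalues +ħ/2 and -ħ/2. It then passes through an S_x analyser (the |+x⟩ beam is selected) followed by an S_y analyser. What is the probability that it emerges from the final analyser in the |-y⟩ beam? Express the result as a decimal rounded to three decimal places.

0.471

First analyser (S_x): P(|+x⟩) = |⟨+x|ψ⟩|² = 64/68.
After stage 1 the state is |+x⟩; P(|-y⟩) = |⟨-y|+x⟩|² = 1/2.
Joint probability = 64/68 × 1/2 = 0.471.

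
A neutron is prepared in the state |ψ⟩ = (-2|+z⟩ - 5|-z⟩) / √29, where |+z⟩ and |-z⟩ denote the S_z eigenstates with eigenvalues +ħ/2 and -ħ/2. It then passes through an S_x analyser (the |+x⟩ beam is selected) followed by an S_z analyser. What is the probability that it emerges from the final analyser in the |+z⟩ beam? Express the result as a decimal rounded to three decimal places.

0.422

First analyser (S_x): P(|+x⟩) = |⟨+x|ψ⟩|² = 49/58.
After stage 1 the state is |+x⟩; P(|+z⟩) = |⟨+z|+x⟩|² = 1/2.
Joint probability = 49/58 × 1/2 = 0.422.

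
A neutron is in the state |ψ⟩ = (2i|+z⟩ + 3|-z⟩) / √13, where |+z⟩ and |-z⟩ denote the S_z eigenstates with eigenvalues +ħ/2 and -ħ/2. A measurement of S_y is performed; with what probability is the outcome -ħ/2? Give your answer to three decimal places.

|-y⟩ = (|+z⟩ - i|-z⟩)/√2, so ⟨-y|ψ⟩ = (5i) / (√2·√13).
P = |5i|² / 26 = 25/26.

0.962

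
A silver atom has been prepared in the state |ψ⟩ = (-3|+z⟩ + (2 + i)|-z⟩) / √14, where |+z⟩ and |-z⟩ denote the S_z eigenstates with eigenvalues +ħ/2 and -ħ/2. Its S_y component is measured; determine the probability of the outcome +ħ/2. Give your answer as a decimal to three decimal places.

0.286

|+y⟩ = (|+z⟩ + i|-z⟩)/√2, so ⟨+y|ψ⟩ = (-2 - 2i) / (√2·√14).
P = |-2 - 2i|² / 28 = 8/28.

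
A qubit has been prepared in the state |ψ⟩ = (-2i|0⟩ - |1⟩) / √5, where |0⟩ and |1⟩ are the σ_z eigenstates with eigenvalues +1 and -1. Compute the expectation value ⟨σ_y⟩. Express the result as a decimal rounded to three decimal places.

-0.800

⟨σ_y⟩ = 2 Im(a* b)/(|a|²+|b|²) with a = -2i, b = -1.
a* b = -2i, so ⟨σ_y⟩ = -4/5.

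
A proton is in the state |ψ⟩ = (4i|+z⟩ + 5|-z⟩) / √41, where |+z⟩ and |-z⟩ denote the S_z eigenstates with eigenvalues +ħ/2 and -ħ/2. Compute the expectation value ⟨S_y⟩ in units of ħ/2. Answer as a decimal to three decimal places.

-0.976

⟨σ_y⟩ = 2 Im(a* b)/(|a|²+|b|²) with a = 4i, b = 5.
a* b = -20i, so ⟨σ_y⟩ = -40/41.
⟨S_y⟩ = (ħ/2)·⟨σ_y⟩.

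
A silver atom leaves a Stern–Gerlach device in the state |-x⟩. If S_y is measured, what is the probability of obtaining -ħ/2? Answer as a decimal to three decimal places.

0.500

In the S_z basis, |-x⟩ = (|↑⟩ - |↓⟩)/√2 and |-y⟩ = (|↑⟩ - i|↓⟩)/√2.
|⟨-y|-x⟩|² = 1/2.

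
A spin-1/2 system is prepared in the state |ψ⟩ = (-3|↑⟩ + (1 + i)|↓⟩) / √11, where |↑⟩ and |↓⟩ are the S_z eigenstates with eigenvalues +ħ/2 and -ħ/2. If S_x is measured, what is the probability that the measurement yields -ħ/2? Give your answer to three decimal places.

0.773

|-x⟩ = (|↑⟩ - |↓⟩)/√2, so ⟨-x|ψ⟩ = (-4 - i) / (√2·√11).
P = |-4 - i|² / 22 = 17/22.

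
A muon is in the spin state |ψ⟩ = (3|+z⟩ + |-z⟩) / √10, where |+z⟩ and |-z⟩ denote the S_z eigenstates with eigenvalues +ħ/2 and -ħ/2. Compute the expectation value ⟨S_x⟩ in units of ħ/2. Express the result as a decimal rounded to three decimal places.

0.600

⟨σ_x⟩ = 2 Re(a* b)/(|a|²+|b|²) with a = 3, b = 1.
a* b = 3, so ⟨σ_x⟩ = 6/10.
⟨S_x⟩ = (ħ/2)·⟨σ_x⟩.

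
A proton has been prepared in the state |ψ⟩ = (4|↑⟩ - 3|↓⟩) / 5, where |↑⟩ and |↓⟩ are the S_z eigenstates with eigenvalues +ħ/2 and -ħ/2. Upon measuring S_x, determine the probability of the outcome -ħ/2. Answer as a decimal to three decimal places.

|-x⟩ = (|↑⟩ - |↓⟩)/√2, so ⟨-x|ψ⟩ = (7) / (√2·5).
P = |7|² / 50 = 49/50.

0.980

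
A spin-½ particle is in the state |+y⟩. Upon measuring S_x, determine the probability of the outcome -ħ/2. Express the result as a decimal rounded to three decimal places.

In the S_z basis, |+y⟩ = (|+z⟩ + i|-z⟩)/√2 and |-x⟩ = (|+z⟩ - |-z⟩)/√2.
|⟨-x|+y⟩|² = 1/2.

0.500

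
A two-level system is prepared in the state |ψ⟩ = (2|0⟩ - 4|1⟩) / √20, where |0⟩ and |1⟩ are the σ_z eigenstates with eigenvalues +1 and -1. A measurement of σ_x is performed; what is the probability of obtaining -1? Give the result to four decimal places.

|-x⟩ = (|0⟩ - |1⟩)/√2, so ⟨-x|ψ⟩ = (6) / (√2·√20).
P = |6|² / 40 = 36/40.

0.9000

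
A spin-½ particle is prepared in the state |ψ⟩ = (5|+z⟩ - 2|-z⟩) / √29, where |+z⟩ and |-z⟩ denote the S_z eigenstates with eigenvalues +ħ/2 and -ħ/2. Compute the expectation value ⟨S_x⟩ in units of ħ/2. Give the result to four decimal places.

⟨σ_x⟩ = 2 Re(a* b)/(|a|²+|b|²) with a = 5, b = -2.
a* b = -10, so ⟨σ_x⟩ = -20/29.
⟨S_x⟩ = (ħ/2)·⟨σ_x⟩.

-0.6897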